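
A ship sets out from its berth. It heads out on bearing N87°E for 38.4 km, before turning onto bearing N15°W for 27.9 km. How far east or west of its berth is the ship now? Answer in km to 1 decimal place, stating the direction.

31.1 km east

Leg 1 (N87°E, 38.4 km): east 38.4 sin 87° = 38.35, north 38.4 cos 87° = 2.01
Leg 2 (N15°W, 27.9 km): east 27.9 sin 345° = -7.22, north 27.9 cos 345° = 26.95
Net east component: 31.13 km.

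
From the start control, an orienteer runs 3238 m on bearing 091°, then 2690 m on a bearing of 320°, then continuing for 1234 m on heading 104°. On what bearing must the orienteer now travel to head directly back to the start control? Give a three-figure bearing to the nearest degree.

Leg 1 (091°, 3238 m): east 3238 sin 91° = 3237.51, north 3238 cos 91° = -56.51
Leg 2 (320°, 2690 m): east 2690 sin 320° = -1729.10, north 2690 cos 320° = 2060.66
Leg 3 (104°, 1234 m): east 1234 sin 104° = 1197.34, north 1234 cos 104° = -298.53
Net displacement: 2705.75 east, 1705.62 north. Direction back to start is (-2705.75, -1705.62): bearing = atan2(-2705.75, -1705.62) mod 360° = 237.77° ≈ 238°.

238°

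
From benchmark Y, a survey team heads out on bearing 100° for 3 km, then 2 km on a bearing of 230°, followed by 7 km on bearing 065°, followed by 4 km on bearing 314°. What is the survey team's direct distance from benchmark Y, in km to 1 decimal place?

Leg 1 (100°, 3 km): east 3 sin 100° = 2.95, north 3 cos 100° = -0.52
Leg 2 (230°, 2 km): east 2 sin 230° = -1.53, north 2 cos 230° = -1.29
Leg 3 (065°, 7 km): east 7 sin 65° = 6.34, north 7 cos 65° = 2.96
Leg 4 (314°, 4 km): east 4 sin 314° = -2.88, north 4 cos 314° = 2.78
Net: 4.89 east, 3.93 north. Distance = √((4.89)² + (3.93)²) = 6.273 km.

6.3 km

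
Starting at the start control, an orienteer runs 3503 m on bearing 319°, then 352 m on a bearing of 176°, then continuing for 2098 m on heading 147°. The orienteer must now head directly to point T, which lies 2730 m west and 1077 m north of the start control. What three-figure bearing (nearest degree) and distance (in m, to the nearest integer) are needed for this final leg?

Leg 1 (319°, 3503 m): east 3503 sin 319° = -2298.17, north 3503 cos 319° = 2643.75
Leg 2 (176°, 352 m): east 352 sin 176° = 24.55, north 352 cos 176° = -351.14
Leg 3 (147°, 2098 m): east 2098 sin 147° = 1142.65, north 2098 cos 147° = -1759.53
Current position: (-1130.97, 533.07). Target: (-2730, 1077). Remaining: Δeast = -1599.03, Δnorth = 543.93.
Bearing = atan2(-1599.03, 543.93) mod 360° = 288.79°; distance = √((-1599.03)² + (543.93)²) = 1689.011 m.

289°, 1689 m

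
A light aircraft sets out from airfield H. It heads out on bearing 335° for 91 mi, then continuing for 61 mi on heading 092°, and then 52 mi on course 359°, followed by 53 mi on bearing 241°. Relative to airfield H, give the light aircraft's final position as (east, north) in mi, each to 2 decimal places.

(-24.76, 106.64)

Leg 1 (335°, 91 mi): east 91 sin 335° = -38.46, north 91 cos 335° = 82.47
Leg 2 (092°, 61 mi): east 61 sin 92° = 60.96, north 61 cos 92° = -2.13
Leg 3 (359°, 52 mi): east 52 sin 359° = -0.91, north 52 cos 359° = 51.99
Leg 4 (241°, 53 mi): east 53 sin 241° = -46.35, north 53 cos 241° = -25.69
Summing: -24.76 mi east, 106.64 mi north → (-24.76, 106.64).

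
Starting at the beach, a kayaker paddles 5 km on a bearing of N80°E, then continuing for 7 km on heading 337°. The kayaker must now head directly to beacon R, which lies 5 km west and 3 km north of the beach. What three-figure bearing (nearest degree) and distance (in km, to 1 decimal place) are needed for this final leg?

239°, 8.4 km

Leg 1 (N80°E, 5 km): east 5 sin 80° = 4.92, north 5 cos 80° = 0.87
Leg 2 (337°, 7 km): east 7 sin 337° = -2.74, north 7 cos 337° = 6.44
Current position: (2.19, 7.31). Target: (-5, 3). Remaining: Δeast = -7.19, Δnorth = -4.31.
Bearing = atan2(-7.19, -4.31) mod 360° = 239.05°; distance = √((-7.19)² + (-4.31)²) = 8.383 km.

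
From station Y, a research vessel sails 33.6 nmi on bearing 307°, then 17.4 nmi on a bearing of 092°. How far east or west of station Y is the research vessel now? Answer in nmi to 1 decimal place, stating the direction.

9.4 nmi west

Leg 1 (307°, 33.6 nmi): east 33.6 sin 307° = -26.83, north 33.6 cos 307° = 20.22
Leg 2 (092°, 17.4 nmi): east 17.4 sin 92° = 17.39, north 17.4 cos 92° = -0.61
Net east component: -9.44 nmi.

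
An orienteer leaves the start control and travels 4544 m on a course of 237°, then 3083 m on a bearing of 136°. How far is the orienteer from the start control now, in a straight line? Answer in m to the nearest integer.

Leg 1 (237°, 4544 m): east 4544 sin 237° = -3810.92, north 4544 cos 237° = -2474.84
Leg 2 (136°, 3083 m): east 3083 sin 136° = 2141.63, north 3083 cos 136° = -2217.72
Net: -1669.29 east, -4692.56 north. Distance = √((-1669.29)² + (-4692.56)²) = 4980.631 m.

4981 m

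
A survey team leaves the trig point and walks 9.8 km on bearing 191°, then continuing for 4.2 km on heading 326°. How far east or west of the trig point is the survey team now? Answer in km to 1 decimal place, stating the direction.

4.2 km west

Leg 1 (191°, 9.8 km): east 9.8 sin 191° = -1.87, north 9.8 cos 191° = -9.62
Leg 2 (326°, 4.2 km): east 4.2 sin 326° = -2.35, north 4.2 cos 326° = 3.48
Net east component: -4.22 km.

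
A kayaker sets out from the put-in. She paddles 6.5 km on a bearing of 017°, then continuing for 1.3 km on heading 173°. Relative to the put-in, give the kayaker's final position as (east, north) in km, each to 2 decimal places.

Leg 1 (017°, 6.5 km): east 6.5 sin 17° = 1.90, north 6.5 cos 17° = 6.22
Leg 2 (173°, 1.3 km): east 1.3 sin 173° = 0.16, north 1.3 cos 173° = -1.29
Summing: 2.06 km east, 4.93 km north → (2.06, 4.93).

(2.06, 4.93)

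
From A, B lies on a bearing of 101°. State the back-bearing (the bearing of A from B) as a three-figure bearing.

Back-bearing = 101° + 180° = 281°.

281°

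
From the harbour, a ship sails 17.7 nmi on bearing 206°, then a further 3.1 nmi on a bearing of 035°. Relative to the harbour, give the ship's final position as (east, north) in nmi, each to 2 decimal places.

Leg 1 (206°, 17.7 nmi): east 17.7 sin 206° = -7.76, north 17.7 cos 206° = -15.91
Leg 2 (035°, 3.1 nmi): east 3.1 sin 35° = 1.78, north 3.1 cos 35° = 2.54
Summing: -5.98 nmi east, -13.37 nmi north → (-5.98, -13.37).

(-5.98, -13.37)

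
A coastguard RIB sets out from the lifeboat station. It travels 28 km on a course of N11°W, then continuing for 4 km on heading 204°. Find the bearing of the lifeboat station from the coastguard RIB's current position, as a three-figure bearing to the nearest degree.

164°

Leg 1 (N11°W, 28 km): east 28 sin 349° = -5.34, north 28 cos 349° = 27.49
Leg 2 (204°, 4 km): east 4 sin 204° = -1.63, north 4 cos 204° = -3.65
Net displacement: -6.97 east, 23.83 north. Direction back to start is (6.97, -23.83): bearing = atan2(6.97, -23.83) mod 360° = 163.70° ≈ 164°.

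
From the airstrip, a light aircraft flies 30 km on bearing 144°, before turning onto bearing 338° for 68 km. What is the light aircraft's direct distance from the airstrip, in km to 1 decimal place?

Leg 1 (144°, 30 km): east 30 sin 144° = 17.63, north 30 cos 144° = -24.27
Leg 2 (338°, 68 km): east 68 sin 338° = -25.47, north 68 cos 338° = 63.05
Net: -7.84 east, 38.78 north. Distance = √((-7.84)² + (38.78)²) = 39.563 km.

39.6 km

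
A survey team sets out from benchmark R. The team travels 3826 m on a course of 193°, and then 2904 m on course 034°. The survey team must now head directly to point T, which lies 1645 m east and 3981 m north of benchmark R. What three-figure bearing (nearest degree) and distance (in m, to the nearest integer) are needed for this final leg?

009°, 5374 m

Leg 1 (193°, 3826 m): east 3826 sin 193° = -860.66, north 3826 cos 193° = -3727.94
Leg 2 (034°, 2904 m): east 2904 sin 34° = 1623.90, north 2904 cos 34° = 2407.53
Current position: (763.23, -1320.41). Target: (1645, 3981). Remaining: Δeast = 881.77, Δnorth = 5301.41.
Bearing = atan2(881.77, 5301.41) mod 360° = 9.44°; distance = √((881.77)² + (5301.41)²) = 5374.245 m.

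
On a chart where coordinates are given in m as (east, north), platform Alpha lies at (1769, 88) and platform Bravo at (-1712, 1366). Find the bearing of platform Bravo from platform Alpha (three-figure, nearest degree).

Δeast = -1712 − 1769 = -3481.00; Δnorth = 1366 − 88 = 1278.00.
Bearing = atan2(Δeast, Δnorth) mod 360° = 290.16° ≈ 290°.

290°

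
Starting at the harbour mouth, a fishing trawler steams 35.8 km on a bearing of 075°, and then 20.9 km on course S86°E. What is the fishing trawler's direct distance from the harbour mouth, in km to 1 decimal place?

Leg 1 (075°, 35.8 km): east 35.8 sin 75° = 34.58, north 35.8 cos 75° = 9.27
Leg 2 (S86°E, 20.9 km): east 20.9 sin 94° = 20.85, north 20.9 cos 94° = -1.46
Net: 55.43 east, 7.81 north. Distance = √((55.43)² + (7.81)²) = 55.976 km.

56.0 km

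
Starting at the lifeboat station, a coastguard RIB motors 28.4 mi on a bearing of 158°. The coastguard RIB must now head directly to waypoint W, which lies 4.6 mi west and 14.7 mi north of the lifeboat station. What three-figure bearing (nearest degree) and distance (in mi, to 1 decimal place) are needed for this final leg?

Leg 1 (158°, 28.4 mi): east 28.4 sin 158° = 10.64, north 28.4 cos 158° = -26.33
Current position: (10.64, -26.33). Target: (-4.6, 14.7). Remaining: Δeast = -15.24, Δnorth = 41.03.
Bearing = atan2(-15.24, 41.03) mod 360° = 339.63°; distance = √((-15.24)² + (41.03)²) = 43.770 mi.

340°, 43.8 mi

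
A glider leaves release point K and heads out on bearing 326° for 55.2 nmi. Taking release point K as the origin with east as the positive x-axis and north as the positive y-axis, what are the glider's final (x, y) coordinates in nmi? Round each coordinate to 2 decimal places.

(-30.87, 45.76)

Leg 1 (326°, 55.2 nmi): east 55.2 sin 326° = -30.87, north 55.2 cos 326° = 45.76
Summing: -30.87 nmi east, 45.76 nmi north → (-30.87, 45.76).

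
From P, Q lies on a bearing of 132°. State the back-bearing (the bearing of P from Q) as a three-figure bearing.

Back-bearing = 132° + 180° = 312°.

312°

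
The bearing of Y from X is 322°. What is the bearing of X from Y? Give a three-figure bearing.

Back-bearing = 322° − 180° = 142°.

142°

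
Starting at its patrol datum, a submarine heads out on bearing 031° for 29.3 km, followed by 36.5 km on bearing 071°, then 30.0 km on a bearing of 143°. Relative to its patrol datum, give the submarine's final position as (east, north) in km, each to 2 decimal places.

(67.66, 13.04)

Leg 1 (031°, 29.3 km): east 29.3 sin 31° = 15.09, north 29.3 cos 31° = 25.12
Leg 2 (071°, 36.5 km): east 36.5 sin 71° = 34.51, north 36.5 cos 71° = 11.88
Leg 3 (143°, 30.0 km): east 30.0 sin 143° = 18.05, north 30.0 cos 143° = -23.96
Summing: 67.66 km east, 13.04 km north → (67.66, 13.04).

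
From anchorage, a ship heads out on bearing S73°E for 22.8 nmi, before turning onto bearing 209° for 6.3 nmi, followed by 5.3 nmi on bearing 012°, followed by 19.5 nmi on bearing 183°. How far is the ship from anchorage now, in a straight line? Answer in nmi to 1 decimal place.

32.5 nmi

Leg 1 (S73°E, 22.8 nmi): east 22.8 sin 107° = 21.80, north 22.8 cos 107° = -6.67
Leg 2 (209°, 6.3 nmi): east 6.3 sin 209° = -3.05, north 6.3 cos 209° = -5.51
Leg 3 (012°, 5.3 nmi): east 5.3 sin 12° = 1.10, north 5.3 cos 12° = 5.18
Leg 4 (183°, 19.5 nmi): east 19.5 sin 183° = -1.02, north 19.5 cos 183° = -19.47
Net: 18.83 east, -26.47 north. Distance = √((18.83)² + (-26.47)²) = 32.481 nmi.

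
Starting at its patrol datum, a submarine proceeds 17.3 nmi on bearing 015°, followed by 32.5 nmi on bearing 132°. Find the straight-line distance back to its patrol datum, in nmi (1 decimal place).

29.1 nmi

Leg 1 (015°, 17.3 nmi): east 17.3 sin 15° = 4.48, north 17.3 cos 15° = 16.71
Leg 2 (132°, 32.5 nmi): east 32.5 sin 132° = 24.15, north 32.5 cos 132° = -21.75
Net: 28.63 east, -5.04 north. Distance = √((28.63)² + (-5.04)²) = 29.069 nmi.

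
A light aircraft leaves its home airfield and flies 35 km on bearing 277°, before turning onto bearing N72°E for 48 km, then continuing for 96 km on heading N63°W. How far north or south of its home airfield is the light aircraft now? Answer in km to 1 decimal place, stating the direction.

Leg 1 (277°, 35 km): east 35 sin 277° = -34.74, north 35 cos 277° = 4.27
Leg 2 (N72°E, 48 km): east 48 sin 72° = 45.65, north 48 cos 72° = 14.83
Leg 3 (N63°W, 96 km): east 96 sin 297° = -85.54, north 96 cos 297° = 43.58
Net north component: 62.68 km.

62.7 km north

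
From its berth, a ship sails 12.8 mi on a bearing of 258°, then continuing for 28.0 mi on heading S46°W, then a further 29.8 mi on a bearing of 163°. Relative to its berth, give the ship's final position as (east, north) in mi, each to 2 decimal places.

(-23.95, -50.61)

Leg 1 (258°, 12.8 mi): east 12.8 sin 258° = -12.52, north 12.8 cos 258° = -2.66
Leg 2 (S46°W, 28.0 mi): east 28.0 sin 226° = -20.14, north 28.0 cos 226° = -19.45
Leg 3 (163°, 29.8 mi): east 29.8 sin 163° = 8.71, north 29.8 cos 163° = -28.50
Summing: -23.95 mi east, -50.61 mi north → (-23.95, -50.61).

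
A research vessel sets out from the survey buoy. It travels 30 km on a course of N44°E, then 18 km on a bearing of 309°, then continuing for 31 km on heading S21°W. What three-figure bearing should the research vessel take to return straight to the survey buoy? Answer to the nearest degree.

133°

Leg 1 (N44°E, 30 km): east 30 sin 44° = 20.84, north 30 cos 44° = 21.58
Leg 2 (309°, 18 km): east 18 sin 309° = -13.99, north 18 cos 309° = 11.33
Leg 3 (S21°W, 31 km): east 31 sin 201° = -11.11, north 31 cos 201° = -28.94
Net displacement: -4.26 east, 3.97 north. Direction back to start is (4.26, -3.97): bearing = atan2(4.26, -3.97) mod 360° = 132.97° ≈ 133°.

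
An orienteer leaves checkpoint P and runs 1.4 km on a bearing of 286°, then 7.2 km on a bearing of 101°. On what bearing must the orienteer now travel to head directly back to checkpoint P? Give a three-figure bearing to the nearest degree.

280°

Leg 1 (286°, 1.4 km): east 1.4 sin 286° = -1.35, north 1.4 cos 286° = 0.39
Leg 2 (101°, 7.2 km): east 7.2 sin 101° = 7.07, north 7.2 cos 101° = -1.37
Net displacement: 5.72 east, -0.99 north. Direction back to start is (-5.72, 0.99): bearing = atan2(-5.72, 0.99) mod 360° = 279.80° ≈ 280°.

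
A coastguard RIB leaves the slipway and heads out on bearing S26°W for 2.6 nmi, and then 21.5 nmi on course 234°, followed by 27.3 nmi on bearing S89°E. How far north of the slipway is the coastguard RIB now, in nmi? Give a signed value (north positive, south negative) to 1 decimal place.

-15.5 nmi

Leg 1 (S26°W, 2.6 nmi): east 2.6 sin 206° = -1.14, north 2.6 cos 206° = -2.34
Leg 2 (234°, 21.5 nmi): east 21.5 sin 234° = -17.39, north 21.5 cos 234° = -12.64
Leg 3 (S89°E, 27.3 nmi): east 27.3 sin 91° = 27.30, north 27.3 cos 91° = -0.48
Net north component: -15.45 nmi.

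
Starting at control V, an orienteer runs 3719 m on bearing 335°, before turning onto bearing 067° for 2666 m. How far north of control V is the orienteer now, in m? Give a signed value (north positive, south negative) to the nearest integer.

4412 m

Leg 1 (335°, 3719 m): east 3719 sin 335° = -1571.72, north 3719 cos 335° = 3370.56
Leg 2 (067°, 2666 m): east 2666 sin 67° = 2454.07, north 2666 cos 67° = 1041.69
Net north component: 4412.25 m.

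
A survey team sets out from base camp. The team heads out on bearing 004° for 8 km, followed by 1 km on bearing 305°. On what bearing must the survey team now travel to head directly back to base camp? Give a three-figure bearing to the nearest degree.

Leg 1 (004°, 8 km): east 8 sin 4° = 0.56, north 8 cos 4° = 7.98
Leg 2 (305°, 1 km): east 1 sin 305° = -0.82, north 1 cos 305° = 0.57
Net displacement: -0.26 east, 8.55 north. Direction back to start is (0.26, -8.55): bearing = atan2(0.26, -8.55) mod 360° = 178.25° ≈ 178°.

178°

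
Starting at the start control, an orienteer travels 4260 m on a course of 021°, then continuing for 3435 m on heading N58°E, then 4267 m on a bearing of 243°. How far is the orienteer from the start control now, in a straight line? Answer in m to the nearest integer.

3912 m

Leg 1 (021°, 4260 m): east 4260 sin 21° = 1526.65, north 4260 cos 21° = 3977.05
Leg 2 (N58°E, 3435 m): east 3435 sin 58° = 2913.05, north 3435 cos 58° = 1820.27
Leg 3 (243°, 4267 m): east 4267 sin 243° = -3801.92, north 4267 cos 243° = -1937.18
Net: 637.77 east, 3860.15 north. Distance = √((637.77)² + (3860.15)²) = 3912.479 m.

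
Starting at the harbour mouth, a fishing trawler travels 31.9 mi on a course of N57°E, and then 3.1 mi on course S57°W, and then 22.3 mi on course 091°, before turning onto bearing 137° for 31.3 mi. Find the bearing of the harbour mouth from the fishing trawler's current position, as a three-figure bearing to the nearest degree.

Leg 1 (N57°E, 31.9 mi): east 31.9 sin 57° = 26.75, north 31.9 cos 57° = 17.37
Leg 2 (S57°W, 3.1 mi): east 3.1 sin 237° = -2.60, north 3.1 cos 237° = -1.69
Leg 3 (091°, 22.3 mi): east 22.3 sin 91° = 22.30, north 22.3 cos 91° = -0.39
Leg 4 (137°, 31.3 mi): east 31.3 sin 137° = 21.35, north 31.3 cos 137° = -22.89
Net displacement: 67.80 east, -7.59 north. Direction back to start is (-67.80, 7.59): bearing = atan2(-67.80, 7.59) mod 360° = 276.39° ≈ 276°.

276°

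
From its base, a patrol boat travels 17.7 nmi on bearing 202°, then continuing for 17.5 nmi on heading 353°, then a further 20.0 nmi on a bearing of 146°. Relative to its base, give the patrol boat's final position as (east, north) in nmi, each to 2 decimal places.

Leg 1 (202°, 17.7 nmi): east 17.7 sin 202° = -6.63, north 17.7 cos 202° = -16.41
Leg 2 (353°, 17.5 nmi): east 17.5 sin 353° = -2.13, north 17.5 cos 353° = 17.37
Leg 3 (146°, 20.0 nmi): east 20.0 sin 146° = 11.18, north 20.0 cos 146° = -16.58
Summing: 2.42 nmi east, -15.62 nmi north → (2.42, -15.62).

(2.42, -15.62)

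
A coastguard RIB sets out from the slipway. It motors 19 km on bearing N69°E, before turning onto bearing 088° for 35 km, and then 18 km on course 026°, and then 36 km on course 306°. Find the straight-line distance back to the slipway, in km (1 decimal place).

55.2 km

Leg 1 (N69°E, 19 km): east 19 sin 69° = 17.74, north 19 cos 69° = 6.81
Leg 2 (088°, 35 km): east 35 sin 88° = 34.98, north 35 cos 88° = 1.22
Leg 3 (026°, 18 km): east 18 sin 26° = 7.89, north 18 cos 26° = 16.18
Leg 4 (306°, 36 km): east 36 sin 306° = -29.12, north 36 cos 306° = 21.16
Net: 31.48 east, 45.37 north. Distance = √((31.48)² + (45.37)²) = 55.222 km.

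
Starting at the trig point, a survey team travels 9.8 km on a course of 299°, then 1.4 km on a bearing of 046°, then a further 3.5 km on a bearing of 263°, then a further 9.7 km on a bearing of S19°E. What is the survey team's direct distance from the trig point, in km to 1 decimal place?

Leg 1 (299°, 9.8 km): east 9.8 sin 299° = -8.57, north 9.8 cos 299° = 4.75
Leg 2 (046°, 1.4 km): east 1.4 sin 46° = 1.01, north 1.4 cos 46° = 0.97
Leg 3 (263°, 3.5 km): east 3.5 sin 263° = -3.47, north 3.5 cos 263° = -0.43
Leg 4 (S19°E, 9.7 km): east 9.7 sin 161° = 3.16, north 9.7 cos 161° = -9.17
Net: -7.88 east, -3.87 north. Distance = √((-7.88)² + (-3.87)²) = 8.781 km.

8.8 km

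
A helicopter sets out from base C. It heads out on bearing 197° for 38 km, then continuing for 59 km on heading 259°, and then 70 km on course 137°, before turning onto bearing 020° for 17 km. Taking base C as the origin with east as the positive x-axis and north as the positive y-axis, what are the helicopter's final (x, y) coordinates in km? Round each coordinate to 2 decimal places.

(-15.47, -82.82)

Leg 1 (197°, 38 km): east 38 sin 197° = -11.11, north 38 cos 197° = -36.34
Leg 2 (259°, 59 km): east 59 sin 259° = -57.92, north 59 cos 259° = -11.26
Leg 3 (137°, 70 km): east 70 sin 137° = 47.74, north 70 cos 137° = -51.19
Leg 4 (020°, 17 km): east 17 sin 20° = 5.81, north 17 cos 20° = 15.97
Summing: -15.47 km east, -82.82 km north → (-15.47, -82.82).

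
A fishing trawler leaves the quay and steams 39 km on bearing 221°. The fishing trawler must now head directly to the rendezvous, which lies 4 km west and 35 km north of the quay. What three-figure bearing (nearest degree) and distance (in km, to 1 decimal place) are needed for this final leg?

019°, 68.0 km

Leg 1 (221°, 39 km): east 39 sin 221° = -25.59, north 39 cos 221° = -29.43
Current position: (-25.59, -29.43). Target: (-4, 35). Remaining: Δeast = 21.59, Δnorth = 64.43.
Bearing = atan2(21.59, 64.43) mod 360° = 18.52°; distance = √((21.59)² + (64.43)²) = 67.953 km.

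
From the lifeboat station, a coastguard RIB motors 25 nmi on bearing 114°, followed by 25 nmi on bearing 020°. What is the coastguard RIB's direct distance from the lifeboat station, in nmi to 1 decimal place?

Leg 1 (114°, 25 nmi): east 25 sin 114° = 22.84, north 25 cos 114° = -10.17
Leg 2 (020°, 25 nmi): east 25 sin 20° = 8.55, north 25 cos 20° = 23.49
Net: 31.39 east, 13.32 north. Distance = √((31.39)² + (13.32)²) = 34.100 nmi.

34.1 nmi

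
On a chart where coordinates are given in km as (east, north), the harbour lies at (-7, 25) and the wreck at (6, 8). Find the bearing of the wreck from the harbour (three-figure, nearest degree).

143°

Δeast = 6 − -7 = 13.00; Δnorth = 8 − 25 = -17.00.
Bearing = atan2(Δeast, Δnorth) mod 360° = 142.59° ≈ 143°.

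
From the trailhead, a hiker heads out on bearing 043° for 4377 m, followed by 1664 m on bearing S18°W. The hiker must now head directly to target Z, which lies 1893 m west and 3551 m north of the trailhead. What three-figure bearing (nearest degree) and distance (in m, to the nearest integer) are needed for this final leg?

Leg 1 (043°, 4377 m): east 4377 sin 43° = 2985.11, north 4377 cos 43° = 3201.14
Leg 2 (S18°W, 1664 m): east 1664 sin 198° = -514.20, north 1664 cos 198° = -1582.56
Current position: (2470.90, 1618.58). Target: (-1893, 3551). Remaining: Δeast = -4363.90, Δnorth = 1932.42.
Bearing = atan2(-4363.90, 1932.42) mod 360° = 293.88°; distance = √((-4363.90)² + (1932.42)²) = 4772.620 m.

294°, 4773 m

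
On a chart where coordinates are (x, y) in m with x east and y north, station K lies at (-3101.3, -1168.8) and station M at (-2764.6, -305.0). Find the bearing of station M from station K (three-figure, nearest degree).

Δeast = -2764.6 − -3101.3 = 336.70; Δnorth = -305.0 − -1168.8 = 863.80.
Bearing = atan2(Δeast, Δnorth) mod 360° = 21.30° ≈ 021°.

021°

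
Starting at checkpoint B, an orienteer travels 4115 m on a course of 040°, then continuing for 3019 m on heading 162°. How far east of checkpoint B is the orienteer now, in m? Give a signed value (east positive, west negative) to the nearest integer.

3578 m

Leg 1 (040°, 4115 m): east 4115 sin 40° = 2645.07, north 4115 cos 40° = 3152.27
Leg 2 (162°, 3019 m): east 3019 sin 162° = 932.92, north 3019 cos 162° = -2871.24
Net east component: 3577.99 m.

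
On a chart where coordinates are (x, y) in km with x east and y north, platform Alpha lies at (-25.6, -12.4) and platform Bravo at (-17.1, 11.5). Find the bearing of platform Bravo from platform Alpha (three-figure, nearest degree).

020°

Δeast = -17.1 − -25.6 = 8.50; Δnorth = 11.5 − -12.4 = 23.90.
Bearing = atan2(Δeast, Δnorth) mod 360° = 19.58° ≈ 020°.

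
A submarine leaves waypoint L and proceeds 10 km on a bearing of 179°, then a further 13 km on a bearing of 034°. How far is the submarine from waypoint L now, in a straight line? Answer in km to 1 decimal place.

Leg 1 (179°, 10 km): east 10 sin 179° = 0.17, north 10 cos 179° = -10.00
Leg 2 (034°, 13 km): east 13 sin 34° = 7.27, north 13 cos 34° = 10.78
Net: 7.44 east, 0.78 north. Distance = √((7.44)² + (0.78)²) = 7.485 km.

7.5 km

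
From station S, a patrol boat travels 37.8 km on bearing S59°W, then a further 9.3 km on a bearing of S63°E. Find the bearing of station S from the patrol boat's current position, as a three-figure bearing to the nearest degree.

Leg 1 (S59°W, 37.8 km): east 37.8 sin 239° = -32.40, north 37.8 cos 239° = -19.47
Leg 2 (S63°E, 9.3 km): east 9.3 sin 117° = 8.29, north 9.3 cos 117° = -4.22
Net displacement: -24.11 east, -23.69 north. Direction back to start is (24.11, 23.69): bearing = atan2(24.11, 23.69) mod 360° = 45.51° ≈ 046°.

046°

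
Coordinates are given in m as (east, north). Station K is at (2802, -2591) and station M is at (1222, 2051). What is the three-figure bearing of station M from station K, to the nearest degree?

Δeast = 1222 − 2802 = -1580.00; Δnorth = 2051 − -2591 = 4642.00.
Bearing = atan2(Δeast, Δnorth) mod 360° = 341.20° ≈ 341°.

341°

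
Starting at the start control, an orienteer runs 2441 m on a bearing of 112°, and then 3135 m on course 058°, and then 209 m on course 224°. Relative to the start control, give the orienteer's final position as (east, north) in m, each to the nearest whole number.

(4777, 597)

Leg 1 (112°, 2441 m): east 2441 sin 112° = 2263.26, north 2441 cos 112° = -914.41
Leg 2 (058°, 3135 m): east 3135 sin 58° = 2658.63, north 3135 cos 58° = 1661.30
Leg 3 (224°, 209 m): east 209 sin 224° = -145.18, north 209 cos 224° = -150.34
Summing: 4776.70 m east, 596.54 m north → (4777, 597).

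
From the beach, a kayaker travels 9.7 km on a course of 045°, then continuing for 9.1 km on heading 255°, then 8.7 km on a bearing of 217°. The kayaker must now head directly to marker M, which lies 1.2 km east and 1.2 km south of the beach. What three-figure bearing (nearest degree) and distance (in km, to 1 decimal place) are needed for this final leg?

082°, 8.5 km

Leg 1 (045°, 9.7 km): east 9.7 sin 45° = 6.86, north 9.7 cos 45° = 6.86
Leg 2 (255°, 9.1 km): east 9.1 sin 255° = -8.79, north 9.1 cos 255° = -2.36
Leg 3 (217°, 8.7 km): east 8.7 sin 217° = -5.24, north 8.7 cos 217° = -6.95
Current position: (-7.17, -2.44). Target: (1.2, -1.2). Remaining: Δeast = 8.37, Δnorth = 1.24.
Bearing = atan2(8.37, 1.24) mod 360° = 81.54°; distance = √((8.37)² + (1.24)²) = 8.459 km.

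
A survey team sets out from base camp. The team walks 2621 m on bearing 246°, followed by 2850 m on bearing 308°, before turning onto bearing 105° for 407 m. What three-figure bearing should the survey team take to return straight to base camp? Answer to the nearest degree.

098°

Leg 1 (246°, 2621 m): east 2621 sin 246° = -2394.40, north 2621 cos 246° = -1066.06
Leg 2 (308°, 2850 m): east 2850 sin 308° = -2245.83, north 2850 cos 308° = 1754.64
Leg 3 (105°, 407 m): east 407 sin 105° = 393.13, north 407 cos 105° = -105.34
Net displacement: -4247.10 east, 583.24 north. Direction back to start is (4247.10, -583.24): bearing = atan2(4247.10, -583.24) mod 360° = 97.82° ≈ 098°.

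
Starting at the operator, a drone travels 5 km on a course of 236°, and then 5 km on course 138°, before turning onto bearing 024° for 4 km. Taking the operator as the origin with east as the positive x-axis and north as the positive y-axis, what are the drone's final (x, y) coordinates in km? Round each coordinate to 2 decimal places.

(0.83, -2.86)

Leg 1 (236°, 5 km): east 5 sin 236° = -4.15, north 5 cos 236° = -2.80
Leg 2 (138°, 5 km): east 5 sin 138° = 3.35, north 5 cos 138° = -3.72
Leg 3 (024°, 4 km): east 4 sin 24° = 1.63, north 4 cos 24° = 3.65
Summing: 0.83 km east, -2.86 km north → (0.83, -2.86).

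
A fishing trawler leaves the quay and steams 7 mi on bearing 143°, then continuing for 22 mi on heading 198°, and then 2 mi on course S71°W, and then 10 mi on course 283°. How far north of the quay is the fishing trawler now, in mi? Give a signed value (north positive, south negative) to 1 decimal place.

Leg 1 (143°, 7 mi): east 7 sin 143° = 4.21, north 7 cos 143° = -5.59
Leg 2 (198°, 22 mi): east 22 sin 198° = -6.80, north 22 cos 198° = -20.92
Leg 3 (S71°W, 2 mi): east 2 sin 251° = -1.89, north 2 cos 251° = -0.65
Leg 4 (283°, 10 mi): east 10 sin 283° = -9.74, north 10 cos 283° = 2.25
Net north component: -24.92 mi.

-24.9 mi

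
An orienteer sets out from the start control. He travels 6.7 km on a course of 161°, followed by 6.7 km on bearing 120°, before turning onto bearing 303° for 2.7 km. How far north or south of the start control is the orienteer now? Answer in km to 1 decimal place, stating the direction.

Leg 1 (161°, 6.7 km): east 6.7 sin 161° = 2.18, north 6.7 cos 161° = -6.33
Leg 2 (120°, 6.7 km): east 6.7 sin 120° = 5.80, north 6.7 cos 120° = -3.35
Leg 3 (303°, 2.7 km): east 2.7 sin 303° = -2.26, north 2.7 cos 303° = 1.47
Net north component: -8.21 km.

8.2 km south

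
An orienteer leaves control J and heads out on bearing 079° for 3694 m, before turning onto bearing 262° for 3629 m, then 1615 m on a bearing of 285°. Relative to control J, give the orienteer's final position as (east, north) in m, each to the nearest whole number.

Leg 1 (079°, 3694 m): east 3694 sin 79° = 3626.13, north 3694 cos 79° = 704.85
Leg 2 (262°, 3629 m): east 3629 sin 262° = -3593.68, north 3629 cos 262° = -505.06
Leg 3 (285°, 1615 m): east 1615 sin 285° = -1559.97, north 1615 cos 285° = 417.99
Summing: -1527.52 m east, 617.78 m north → (-1528, 618).

(-1528, 618)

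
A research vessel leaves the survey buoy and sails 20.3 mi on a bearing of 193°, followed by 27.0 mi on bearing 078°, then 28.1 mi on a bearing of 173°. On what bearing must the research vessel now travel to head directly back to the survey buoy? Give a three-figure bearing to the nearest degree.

329°

Leg 1 (193°, 20.3 mi): east 20.3 sin 193° = -4.57, north 20.3 cos 193° = -19.78
Leg 2 (078°, 27.0 mi): east 27.0 sin 78° = 26.41, north 27.0 cos 78° = 5.61
Leg 3 (173°, 28.1 mi): east 28.1 sin 173° = 3.42, north 28.1 cos 173° = -27.89
Net displacement: 25.27 east, -42.06 north. Direction back to start is (-25.27, 42.06): bearing = atan2(-25.27, 42.06) mod 360° = 329.00° ≈ 329°.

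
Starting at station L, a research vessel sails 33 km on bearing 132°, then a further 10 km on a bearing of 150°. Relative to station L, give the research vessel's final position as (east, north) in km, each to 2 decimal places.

(29.52, -30.74)

Leg 1 (132°, 33 km): east 33 sin 132° = 24.52, north 33 cos 132° = -22.08
Leg 2 (150°, 10 km): east 10 sin 150° = 5.00, north 10 cos 150° = -8.66
Summing: 29.52 km east, -30.74 km north → (29.52, -30.74).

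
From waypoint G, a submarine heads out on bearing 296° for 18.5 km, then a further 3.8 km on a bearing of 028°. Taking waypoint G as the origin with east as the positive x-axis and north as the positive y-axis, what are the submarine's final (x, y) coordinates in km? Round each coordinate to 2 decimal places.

(-14.84, 11.47)

Leg 1 (296°, 18.5 km): east 18.5 sin 296° = -16.63, north 18.5 cos 296° = 8.11
Leg 2 (028°, 3.8 km): east 3.8 sin 28° = 1.78, north 3.8 cos 28° = 3.36
Summing: -14.84 km east, 11.47 km north → (-14.84, 11.47).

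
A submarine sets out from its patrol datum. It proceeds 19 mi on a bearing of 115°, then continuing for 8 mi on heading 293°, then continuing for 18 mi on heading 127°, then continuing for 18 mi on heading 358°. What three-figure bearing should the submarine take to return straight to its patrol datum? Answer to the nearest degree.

265°

Leg 1 (115°, 19 mi): east 19 sin 115° = 17.22, north 19 cos 115° = -8.03
Leg 2 (293°, 8 mi): east 8 sin 293° = -7.36, north 8 cos 293° = 3.13
Leg 3 (127°, 18 mi): east 18 sin 127° = 14.38, north 18 cos 127° = -10.83
Leg 4 (358°, 18 mi): east 18 sin 358° = -0.63, north 18 cos 358° = 17.99
Net displacement: 23.60 east, 2.25 north. Direction back to start is (-23.60, -2.25): bearing = atan2(-23.60, -2.25) mod 360° = 264.55° ≈ 265°.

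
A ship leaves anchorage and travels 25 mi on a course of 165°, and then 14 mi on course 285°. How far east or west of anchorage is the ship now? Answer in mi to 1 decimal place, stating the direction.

Leg 1 (165°, 25 mi): east 25 sin 165° = 6.47, north 25 cos 165° = -24.15
Leg 2 (285°, 14 mi): east 14 sin 285° = -13.52, north 14 cos 285° = 3.62
Net east component: -7.05 mi.

7.1 mi west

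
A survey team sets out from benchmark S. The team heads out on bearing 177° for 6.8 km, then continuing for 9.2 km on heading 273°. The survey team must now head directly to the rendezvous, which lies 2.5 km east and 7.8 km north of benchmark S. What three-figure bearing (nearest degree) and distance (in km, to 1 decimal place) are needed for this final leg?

Leg 1 (177°, 6.8 km): east 6.8 sin 177° = 0.36, north 6.8 cos 177° = -6.79
Leg 2 (273°, 9.2 km): east 9.2 sin 273° = -9.19, north 9.2 cos 273° = 0.48
Current position: (-8.83, -6.31). Target: (2.5, 7.8). Remaining: Δeast = 11.33, Δnorth = 14.11.
Bearing = atan2(11.33, 14.11) mod 360° = 38.77°; distance = √((11.33)² + (14.11)²) = 18.096 km.

039°, 18.1 km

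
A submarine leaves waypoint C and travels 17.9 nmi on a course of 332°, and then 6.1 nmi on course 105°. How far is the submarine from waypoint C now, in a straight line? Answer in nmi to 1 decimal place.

14.4 nmi

Leg 1 (332°, 17.9 nmi): east 17.9 sin 332° = -8.40, north 17.9 cos 332° = 15.80
Leg 2 (105°, 6.1 nmi): east 6.1 sin 105° = 5.89, north 6.1 cos 105° = -1.58
Net: -2.51 east, 14.23 north. Distance = √((-2.51)² + (14.23)²) = 14.446 nmi.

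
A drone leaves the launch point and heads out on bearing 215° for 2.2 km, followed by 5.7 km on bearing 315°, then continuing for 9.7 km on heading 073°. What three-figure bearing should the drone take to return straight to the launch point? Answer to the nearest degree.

218°

Leg 1 (215°, 2.2 km): east 2.2 sin 215° = -1.26, north 2.2 cos 215° = -1.80
Leg 2 (315°, 5.7 km): east 5.7 sin 315° = -4.03, north 5.7 cos 315° = 4.03
Leg 3 (073°, 9.7 km): east 9.7 sin 73° = 9.28, north 9.7 cos 73° = 2.84
Net displacement: 3.98 east, 5.06 north. Direction back to start is (-3.98, -5.06): bearing = atan2(-3.98, -5.06) mod 360° = 218.19° ≈ 218°.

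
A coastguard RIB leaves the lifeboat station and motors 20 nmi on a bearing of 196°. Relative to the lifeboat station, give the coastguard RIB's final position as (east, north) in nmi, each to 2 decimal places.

(-5.51, -19.23)

Leg 1 (196°, 20 nmi): east 20 sin 196° = -5.51, north 20 cos 196° = -19.23
Summing: -5.51 nmi east, -19.23 nmi north → (-5.51, -19.23).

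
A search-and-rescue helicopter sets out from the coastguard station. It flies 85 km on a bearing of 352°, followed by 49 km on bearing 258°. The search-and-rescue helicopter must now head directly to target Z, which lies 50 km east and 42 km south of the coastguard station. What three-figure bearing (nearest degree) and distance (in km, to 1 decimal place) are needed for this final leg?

Leg 1 (352°, 85 km): east 85 sin 352° = -11.83, north 85 cos 352° = 84.17
Leg 2 (258°, 49 km): east 49 sin 258° = -47.93, north 49 cos 258° = -10.19
Current position: (-59.76, 73.99). Target: (50, -42). Remaining: Δeast = 109.76, Δnorth = -115.99.
Bearing = atan2(109.76, -115.99) mod 360° = 136.58°; distance = √((109.76)² + (-115.99)²) = 159.686 km.

137°, 159.7 km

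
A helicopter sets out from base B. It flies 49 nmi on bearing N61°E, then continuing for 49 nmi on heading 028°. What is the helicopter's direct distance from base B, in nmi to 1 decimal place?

Leg 1 (N61°E, 49 nmi): east 49 sin 61° = 42.86, north 49 cos 61° = 23.76
Leg 2 (028°, 49 nmi): east 49 sin 28° = 23.00, north 49 cos 28° = 43.26
Net: 65.86 east, 67.02 north. Distance = √((65.86)² + (67.02)²) = 93.964 nmi.

94.0 nmi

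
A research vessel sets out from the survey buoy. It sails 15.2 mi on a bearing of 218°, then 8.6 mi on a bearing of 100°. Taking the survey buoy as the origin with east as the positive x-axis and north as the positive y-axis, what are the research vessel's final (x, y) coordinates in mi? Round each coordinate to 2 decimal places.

(-0.89, -13.47)

Leg 1 (218°, 15.2 mi): east 15.2 sin 218° = -9.36, north 15.2 cos 218° = -11.98
Leg 2 (100°, 8.6 mi): east 8.6 sin 100° = 8.47, north 8.6 cos 100° = -1.49
Summing: -0.89 mi east, -13.47 mi north → (-0.89, -13.47).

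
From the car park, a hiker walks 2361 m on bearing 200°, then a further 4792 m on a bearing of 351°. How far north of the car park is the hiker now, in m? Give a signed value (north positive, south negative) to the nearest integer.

2514 m

Leg 1 (200°, 2361 m): east 2361 sin 200° = -807.51, north 2361 cos 200° = -2218.61
Leg 2 (351°, 4792 m): east 4792 sin 351° = -749.63, north 4792 cos 351° = 4733.00
Net north component: 2514.39 m.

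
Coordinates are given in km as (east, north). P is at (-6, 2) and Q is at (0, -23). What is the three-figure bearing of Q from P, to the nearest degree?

Δeast = 0 − -6 = 6.00; Δnorth = -23 − 2 = -25.00.
Bearing = atan2(Δeast, Δnorth) mod 360° = 166.50° ≈ 167°.

167°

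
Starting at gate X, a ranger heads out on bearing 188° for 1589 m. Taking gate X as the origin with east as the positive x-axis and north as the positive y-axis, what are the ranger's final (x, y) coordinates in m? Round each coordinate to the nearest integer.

Leg 1 (188°, 1589 m): east 1589 sin 188° = -221.15, north 1589 cos 188° = -1573.54
Summing: -221.15 m east, -1573.54 m north → (-221, -1574).

(-221, -1574)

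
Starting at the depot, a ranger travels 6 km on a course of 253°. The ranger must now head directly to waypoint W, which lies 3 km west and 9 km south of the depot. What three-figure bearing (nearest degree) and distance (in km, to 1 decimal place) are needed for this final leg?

159°, 7.7 km

Leg 1 (253°, 6 km): east 6 sin 253° = -5.74, north 6 cos 253° = -1.75
Current position: (-5.74, -1.75). Target: (-3, -9). Remaining: Δeast = 2.74, Δnorth = -7.25.
Bearing = atan2(2.74, -7.25) mod 360° = 159.30°; distance = √((2.74)² + (-7.25)²) = 7.746 km.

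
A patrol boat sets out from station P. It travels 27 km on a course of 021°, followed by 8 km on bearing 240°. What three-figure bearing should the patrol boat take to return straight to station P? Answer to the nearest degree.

Leg 1 (021°, 27 km): east 27 sin 21° = 9.68, north 27 cos 21° = 25.21
Leg 2 (240°, 8 km): east 8 sin 240° = -6.93, north 8 cos 240° = -4.00
Net displacement: 2.75 east, 21.21 north. Direction back to start is (-2.75, -21.21): bearing = atan2(-2.75, -21.21) mod 360° = 187.38° ≈ 187°.

187°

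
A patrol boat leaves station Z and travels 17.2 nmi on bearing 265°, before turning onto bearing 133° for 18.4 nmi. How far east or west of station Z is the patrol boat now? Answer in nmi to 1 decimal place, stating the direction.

Leg 1 (265°, 17.2 nmi): east 17.2 sin 265° = -17.13, north 17.2 cos 265° = -1.50
Leg 2 (133°, 18.4 nmi): east 18.4 sin 133° = 13.46, north 18.4 cos 133° = -12.55
Net east component: -3.68 nmi.

3.7 nmi west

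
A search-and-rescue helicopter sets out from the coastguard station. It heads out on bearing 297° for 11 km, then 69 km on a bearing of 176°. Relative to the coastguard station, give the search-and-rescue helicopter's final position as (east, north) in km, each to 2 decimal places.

Leg 1 (297°, 11 km): east 11 sin 297° = -9.80, north 11 cos 297° = 4.99
Leg 2 (176°, 69 km): east 69 sin 176° = 4.81, north 69 cos 176° = -68.83
Summing: -4.99 km east, -63.84 km north → (-4.99, -63.84).

(-4.99, -63.84)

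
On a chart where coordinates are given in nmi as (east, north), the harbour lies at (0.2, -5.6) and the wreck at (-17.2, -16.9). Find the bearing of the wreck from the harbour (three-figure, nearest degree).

Δeast = -17.2 − 0.2 = -17.40; Δnorth = -16.9 − -5.6 = -11.30.
Bearing = atan2(Δeast, Δnorth) mod 360° = 237.00° ≈ 237°.

237°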